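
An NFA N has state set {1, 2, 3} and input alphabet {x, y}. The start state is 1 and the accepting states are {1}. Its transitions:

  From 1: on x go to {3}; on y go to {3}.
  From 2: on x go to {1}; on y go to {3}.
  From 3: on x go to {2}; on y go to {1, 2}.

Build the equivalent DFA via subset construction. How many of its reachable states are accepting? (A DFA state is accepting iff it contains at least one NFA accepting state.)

4

Start state of the DFA: {1}.
{1} --x--> {3}  [new]
{1} --y--> {3}  [seen]
{3} --x--> {2}  [new]
{3} --y--> {1, 2}  [new]
{2} --x--> {1}  [seen]
{2} --y--> {3}  [seen]
{1, 2} --x--> {1, 3}  [new]
{1, 2} --y--> {3}  [seen]
{1, 3} --x--> {2, 3}  [new]
{1, 3} --y--> {1, 2, 3}  [new]
{2, 3} --x--> {1, 2}  [seen]
{2, 3} --y--> {1, 2, 3}  [seen]
{1, 2, 3} --x--> {1, 2, 3}  [seen]
{1, 2, 3} --y--> {1, 2, 3}  [seen]
Reachable DFA states: {1}, {3}, {2}, {1, 2}, {1, 3}, {2, 3}, {1, 2, 3}.
Accepting DFA states (contain an NFA accepting state): {1}, {1, 2}, {1, 3}, {1, 2, 3}.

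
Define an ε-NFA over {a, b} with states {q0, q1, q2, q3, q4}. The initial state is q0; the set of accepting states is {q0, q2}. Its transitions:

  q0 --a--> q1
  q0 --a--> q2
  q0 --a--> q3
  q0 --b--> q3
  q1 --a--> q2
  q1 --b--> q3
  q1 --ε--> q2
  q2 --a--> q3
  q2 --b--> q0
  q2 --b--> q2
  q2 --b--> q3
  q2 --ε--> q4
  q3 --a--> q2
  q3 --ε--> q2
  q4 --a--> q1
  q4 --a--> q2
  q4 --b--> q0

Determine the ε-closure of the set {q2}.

Begin with {q2}.
q2 →ε {q4}; add q4.
ε-closure = {q2, q4}.

{q2, q4}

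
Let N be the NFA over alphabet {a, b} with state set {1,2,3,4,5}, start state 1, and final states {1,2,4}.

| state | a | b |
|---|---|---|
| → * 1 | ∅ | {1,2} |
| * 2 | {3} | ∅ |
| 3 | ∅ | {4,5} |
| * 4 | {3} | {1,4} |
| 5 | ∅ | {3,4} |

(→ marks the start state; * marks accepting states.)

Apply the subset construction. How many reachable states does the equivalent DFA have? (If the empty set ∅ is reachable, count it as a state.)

8

Start state of the DFA: {1}.
{1} --a--> ∅  [new]
{1} --b--> {1,2}  [new]
∅ --a--> ∅  [seen]
∅ --b--> ∅  [seen]
{1,2} --a--> {3}  [new]
{1,2} --b--> {1,2}  [seen]
{3} --a--> ∅  [seen]
{3} --b--> {4,5}  [new]
{4,5} --a--> {3}  [seen]
{4,5} --b--> {1,3,4}  [new]
{1,3,4} --a--> {3}  [seen]
{1,3,4} --b--> {1,2,4,5}  [new]
{1,2,4,5} --a--> {3}  [seen]
{1,2,4,5} --b--> {1,2,3,4}  [new]
{1,2,3,4} --a--> {3}  [seen]
{1,2,3,4} --b--> {1,2,4,5}  [seen]
Reachable DFA states: {1}, ∅, {1,2}, {3}, {4,5}, {1,3,4}, {1,2,4,5}, {1,2,3,4}.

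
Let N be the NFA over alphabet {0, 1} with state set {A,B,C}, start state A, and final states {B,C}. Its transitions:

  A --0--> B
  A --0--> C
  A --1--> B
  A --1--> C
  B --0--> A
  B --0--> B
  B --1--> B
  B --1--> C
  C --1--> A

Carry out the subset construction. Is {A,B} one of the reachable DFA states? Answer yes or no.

Start state of the DFA: {A}.
{A} --0--> {B,C}  [new]
{A} --1--> {B,C}  [seen]
{B,C} --0--> {A,B}  [new]
{B,C} --1--> {A,B,C}  [new]
{A,B} --0--> {A,B,C}  [seen]
{A,B} --1--> {B,C}  [seen]
{A,B,C} --0--> {A,B,C}  [seen]
{A,B,C} --1--> {A,B,C}  [seen]
Reachable DFA states: {A}, {B,C}, {A,B}, {A,B,C}.
{A,B} is among them.

yes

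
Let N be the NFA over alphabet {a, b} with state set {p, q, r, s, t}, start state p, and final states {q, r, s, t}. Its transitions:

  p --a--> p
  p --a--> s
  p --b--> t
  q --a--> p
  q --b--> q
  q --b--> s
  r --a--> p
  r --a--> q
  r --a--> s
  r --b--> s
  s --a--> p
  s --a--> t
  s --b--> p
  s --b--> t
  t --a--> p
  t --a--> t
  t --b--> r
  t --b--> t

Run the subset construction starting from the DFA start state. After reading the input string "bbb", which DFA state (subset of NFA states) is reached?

{r, s, t}

Start: {p}.
δ(p,b) = {t}.
Union: {t}.
After b: {t}.
δ(t,b) = {r, t}.
Union: {r, t}.
After b: {r, t}.
δ(r,b) = {s}; δ(t,b) = {r, t}.
Union: {r, s, t}.
After b: {r, s, t}.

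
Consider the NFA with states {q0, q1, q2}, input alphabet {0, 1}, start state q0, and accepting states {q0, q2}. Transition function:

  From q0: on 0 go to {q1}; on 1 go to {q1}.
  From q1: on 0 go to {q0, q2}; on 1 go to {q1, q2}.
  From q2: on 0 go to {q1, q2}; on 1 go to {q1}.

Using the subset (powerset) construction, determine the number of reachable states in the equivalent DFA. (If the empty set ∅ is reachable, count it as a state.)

5

Start state of the DFA: {q0}.
{q0} --0--> {q1}  [new]
{q0} --1--> {q1}  [seen]
{q1} --0--> {q0, q2}  [new]
{q1} --1--> {q1, q2}  [new]
{q0, q2} --0--> {q1, q2}  [seen]
{q0, q2} --1--> {q1}  [seen]
{q1, q2} --0--> {q0, q1, q2}  [new]
{q1, q2} --1--> {q1, q2}  [seen]
{q0, q1, q2} --0--> {q0, q1, q2}  [seen]
{q0, q1, q2} --1--> {q1, q2}  [seen]
Reachable DFA states: {q0}, {q1}, {q0, q2}, {q1, q2}, {q0, q1, q2}.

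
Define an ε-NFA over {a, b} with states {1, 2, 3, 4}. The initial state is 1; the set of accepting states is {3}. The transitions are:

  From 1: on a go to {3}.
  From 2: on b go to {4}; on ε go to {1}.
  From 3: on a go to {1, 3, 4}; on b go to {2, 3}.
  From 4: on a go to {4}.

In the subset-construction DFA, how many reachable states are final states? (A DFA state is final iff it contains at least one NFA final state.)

4

Start state of the DFA: {1} (ε-closure of the NFA start).
{1} --a--> {3}  [new]
{1} --b--> ∅  [new]
{3} --a--> {1, 3, 4}  [new]
{3} --b--> {1, 2, 3}  [new]
∅ --a--> ∅  [seen]
∅ --b--> ∅  [seen]
{1, 3, 4} --a--> {1, 3, 4}  [seen]
{1, 3, 4} --b--> {1, 2, 3}  [seen]
{1, 2, 3} --a--> {1, 3, 4}  [seen]
{1, 2, 3} --b--> {1, 2, 3, 4}  [new]
{1, 2, 3, 4} --a--> {1, 3, 4}  [seen]
{1, 2, 3, 4} --b--> {1, 2, 3, 4}  [seen]
Reachable DFA states: {1}, {3}, ∅, {1, 3, 4}, {1, 2, 3}, {1, 2, 3, 4}.
Accepting DFA states (contain an NFA accepting state): {3}, {1, 3, 4}, {1, 2, 3}, {1, 2, 3, 4}.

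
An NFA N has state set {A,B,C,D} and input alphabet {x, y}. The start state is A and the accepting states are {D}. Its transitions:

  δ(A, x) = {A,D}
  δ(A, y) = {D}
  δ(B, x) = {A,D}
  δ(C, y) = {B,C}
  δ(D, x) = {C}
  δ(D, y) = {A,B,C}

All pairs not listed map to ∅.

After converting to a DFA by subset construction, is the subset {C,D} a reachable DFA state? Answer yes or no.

no

Start state of the DFA: {A}.
{A} --x--> {A,D}  [new]
{A} --y--> {D}  [new]
{A,D} --x--> {A,C,D}  [new]
{A,D} --y--> {A,B,C,D}  [new]
{D} --x--> {C}  [new]
{D} --y--> {A,B,C}  [new]
{A,C,D} --x--> {A,C,D}  [seen]
{A,C,D} --y--> {A,B,C,D}  [seen]
{A,B,C,D} --x--> {A,C,D}  [seen]
{A,B,C,D} --y--> {A,B,C,D}  [seen]
{C} --x--> ∅  [new]
{C} --y--> {B,C}  [new]
{A,B,C} --x--> {A,D}  [seen]
{A,B,C} --y--> {B,C,D}  [new]
∅ --x--> ∅  [seen]
∅ --y--> ∅  [seen]
{B,C} --x--> {A,D}  [seen]
{B,C} --y--> {B,C}  [seen]
{B,C,D} --x--> {A,C,D}  [seen]
{B,C,D} --y--> {A,B,C}  [seen]
Reachable DFA states: {A}, {A,D}, {D}, {A,C,D}, {A,B,C,D}, {C}, {A,B,C}, ∅, {B,C}, {B,C,D}.
{C,D} is not among them.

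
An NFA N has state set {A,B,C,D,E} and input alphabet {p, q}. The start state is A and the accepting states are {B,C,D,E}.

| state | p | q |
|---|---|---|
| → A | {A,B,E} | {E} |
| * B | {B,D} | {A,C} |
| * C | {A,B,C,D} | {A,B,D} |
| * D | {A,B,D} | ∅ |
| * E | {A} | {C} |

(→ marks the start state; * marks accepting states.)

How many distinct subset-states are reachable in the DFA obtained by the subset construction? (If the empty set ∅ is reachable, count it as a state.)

Start state of the DFA: {A}.
{A} --p--> {A,B,E}  [new]
{A} --q--> {E}  [new]
{A,B,E} --p--> {A,B,D,E}  [new]
{A,B,E} --q--> {A,C,E}  [new]
{E} --p--> {A}  [seen]
{E} --q--> {C}  [new]
{A,B,D,E} --p--> {A,B,D,E}  [seen]
{A,B,D,E} --q--> {A,C,E}  [seen]
{A,C,E} --p--> {A,B,C,D,E}  [new]
{A,C,E} --q--> {A,B,C,D,E}  [seen]
{C} --p--> {A,B,C,D}  [new]
{C} --q--> {A,B,D}  [new]
{A,B,C,D,E} --p--> {A,B,C,D,E}  [seen]
{A,B,C,D,E} --q--> {A,B,C,D,E}  [seen]
{A,B,C,D} --p--> {A,B,C,D,E}  [seen]
{A,B,C,D} --q--> {A,B,C,D,E}  [seen]
{A,B,D} --p--> {A,B,D,E}  [seen]
{A,B,D} --q--> {A,C,E}  [seen]
Reachable DFA states: {A}, {A,B,E}, {E}, {A,B,D,E}, {A,C,E}, {C}, {A,B,C,D,E}, {A,B,C,D}, {A,B,D}.

9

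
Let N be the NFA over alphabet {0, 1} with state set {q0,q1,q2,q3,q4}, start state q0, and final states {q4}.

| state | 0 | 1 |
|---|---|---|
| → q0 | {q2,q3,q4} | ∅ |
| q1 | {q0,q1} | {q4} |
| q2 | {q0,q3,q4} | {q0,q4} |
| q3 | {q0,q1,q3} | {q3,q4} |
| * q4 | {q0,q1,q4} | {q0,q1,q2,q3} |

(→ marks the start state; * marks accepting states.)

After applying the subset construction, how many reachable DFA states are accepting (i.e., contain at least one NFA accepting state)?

Start state of the DFA: {q0}.
{q0} --0--> {q2,q3,q4}  [new]
{q0} --1--> ∅  [new]
{q2,q3,q4} --0--> {q0,q1,q3,q4}  [new]
{q2,q3,q4} --1--> {q0,q1,q2,q3,q4}  [new]
∅ --0--> ∅  [seen]
∅ --1--> ∅  [seen]
{q0,q1,q3,q4} --0--> {q0,q1,q2,q3,q4}  [seen]
{q0,q1,q3,q4} --1--> {q0,q1,q2,q3,q4}  [seen]
{q0,q1,q2,q3,q4} --0--> {q0,q1,q2,q3,q4}  [seen]
{q0,q1,q2,q3,q4} --1--> {q0,q1,q2,q3,q4}  [seen]
Reachable DFA states: {q0}, {q2,q3,q4}, ∅, {q0,q1,q3,q4}, {q0,q1,q2,q3,q4}.
Accepting DFA states (contain an NFA accepting state): {q2,q3,q4}, {q0,q1,q3,q4}, {q0,q1,q2,q3,q4}.

3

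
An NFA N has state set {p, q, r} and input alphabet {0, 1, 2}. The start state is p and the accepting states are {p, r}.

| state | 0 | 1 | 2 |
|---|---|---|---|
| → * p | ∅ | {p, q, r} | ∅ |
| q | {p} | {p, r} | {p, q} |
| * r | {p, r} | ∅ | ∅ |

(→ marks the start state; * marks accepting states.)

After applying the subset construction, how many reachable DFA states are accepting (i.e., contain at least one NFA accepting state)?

4

Start state of the DFA: {p}.
{p} --0--> ∅  [new]
{p} --1--> {p, q, r}  [new]
{p} --2--> ∅  [seen]
∅ --0--> ∅  [seen]
∅ --1--> ∅  [seen]
∅ --2--> ∅  [seen]
{p, q, r} --0--> {p, r}  [new]
{p, q, r} --1--> {p, q, r}  [seen]
{p, q, r} --2--> {p, q}  [new]
{p, r} --0--> {p, r}  [seen]
{p, r} --1--> {p, q, r}  [seen]
{p, r} --2--> ∅  [seen]
{p, q} --0--> {p}  [seen]
{p, q} --1--> {p, q, r}  [seen]
{p, q} --2--> {p, q}  [seen]
Reachable DFA states: {p}, ∅, {p, q, r}, {p, r}, {p, q}.
Accepting DFA states (contain an NFA accepting state): {p}, {p, q, r}, {p, r}, {p, q}.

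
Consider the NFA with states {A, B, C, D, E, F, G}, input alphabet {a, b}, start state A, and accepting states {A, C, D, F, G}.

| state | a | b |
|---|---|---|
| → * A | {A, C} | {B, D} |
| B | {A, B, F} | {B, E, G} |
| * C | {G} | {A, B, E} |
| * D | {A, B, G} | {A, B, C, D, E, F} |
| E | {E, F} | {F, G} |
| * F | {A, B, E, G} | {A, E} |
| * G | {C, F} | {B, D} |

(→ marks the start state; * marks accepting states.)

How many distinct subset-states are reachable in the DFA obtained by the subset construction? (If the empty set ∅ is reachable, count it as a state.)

11

Start state of the DFA: {A}.
{A} --a--> {A, C}  [new]
{A} --b--> {B, D}  [new]
{A, C} --a--> {A, C, G}  [new]
{A, C} --b--> {A, B, D, E}  [new]
{B, D} --a--> {A, B, F, G}  [new]
{B, D} --b--> {A, B, C, D, E, F, G}  [new]
{A, C, G} --a--> {A, C, F, G}  [new]
{A, C, G} --b--> {A, B, D, E}  [seen]
{A, B, D, E} --a--> {A, B, C, E, F, G}  [new]
{A, B, D, E} --b--> {A, B, C, D, E, F, G}  [seen]
{A, B, F, G} --a--> {A, B, C, E, F, G}  [seen]
{A, B, F, G} --b--> {A, B, D, E, G}  [new]
{A, B, C, D, E, F, G} --a--> {A, B, C, E, F, G}  [seen]
{A, B, C, D, E, F, G} --b--> {A, B, C, D, E, F, G}  [seen]
{A, C, F, G} --a--> {A, B, C, E, F, G}  [seen]
{A, C, F, G} --b--> {A, B, D, E}  [seen]
{A, B, C, E, F, G} --a--> {A, B, C, E, F, G}  [seen]
{A, B, C, E, F, G} --b--> {A, B, D, E, F, G}  [new]
{A, B, D, E, G} --a--> {A, B, C, E, F, G}  [seen]
{A, B, D, E, G} --b--> {A, B, C, D, E, F, G}  [seen]
{A, B, D, E, F, G} --a--> {A, B, C, E, F, G}  [seen]
{A, B, D, E, F, G} --b--> {A, B, C, D, E, F, G}  [seen]
Reachable DFA states: {A}, {A, C}, {B, D}, {A, C, G}, {A, B, D, E}, {A, B, F, G}, {A, B, C, D, E, F, G}, {A, C, F, G}, {A, B, C, E, F, G}, {A, B, D, E, G}, {A, B, D, E, F, G}.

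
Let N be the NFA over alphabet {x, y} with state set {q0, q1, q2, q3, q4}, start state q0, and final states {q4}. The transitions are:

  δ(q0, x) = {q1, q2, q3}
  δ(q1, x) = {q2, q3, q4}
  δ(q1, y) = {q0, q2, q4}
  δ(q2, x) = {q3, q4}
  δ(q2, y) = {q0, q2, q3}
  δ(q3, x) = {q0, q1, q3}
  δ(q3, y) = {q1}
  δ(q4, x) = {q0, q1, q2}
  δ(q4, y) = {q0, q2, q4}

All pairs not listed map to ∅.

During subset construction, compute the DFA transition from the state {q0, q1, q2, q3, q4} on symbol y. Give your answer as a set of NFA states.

{q0, q1, q2, q3, q4}

δ(q0,y) = ∅; δ(q1,y) = {q0, q2, q4}; δ(q2,y) = {q0, q2, q3}; δ(q3,y) = {q1}; δ(q4,y) = {q0, q2, q4}.
Union: {q0, q1, q2, q3, q4}.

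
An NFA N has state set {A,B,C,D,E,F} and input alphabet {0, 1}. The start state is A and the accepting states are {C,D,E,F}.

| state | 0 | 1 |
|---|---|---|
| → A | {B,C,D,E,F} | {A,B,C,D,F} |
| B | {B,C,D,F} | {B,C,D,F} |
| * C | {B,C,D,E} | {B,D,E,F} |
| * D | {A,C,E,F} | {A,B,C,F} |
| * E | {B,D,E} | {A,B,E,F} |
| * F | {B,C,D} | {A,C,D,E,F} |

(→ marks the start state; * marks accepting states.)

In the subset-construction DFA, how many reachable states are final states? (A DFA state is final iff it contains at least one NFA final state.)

3

Start state of the DFA: {A}.
{A} --0--> {B,C,D,E,F}  [new]
{A} --1--> {A,B,C,D,F}  [new]
{B,C,D,E,F} --0--> {A,B,C,D,E,F}  [new]
{B,C,D,E,F} --1--> {A,B,C,D,E,F}  [seen]
{A,B,C,D,F} --0--> {A,B,C,D,E,F}  [seen]
{A,B,C,D,F} --1--> {A,B,C,D,E,F}  [seen]
{A,B,C,D,E,F} --0--> {A,B,C,D,E,F}  [seen]
{A,B,C,D,E,F} --1--> {A,B,C,D,E,F}  [seen]
Reachable DFA states: {A}, {B,C,D,E,F}, {A,B,C,D,F}, {A,B,C,D,E,F}.
Accepting DFA states (contain an NFA accepting state): {B,C,D,E,F}, {A,B,C,D,F}, {A,B,C,D,E,F}.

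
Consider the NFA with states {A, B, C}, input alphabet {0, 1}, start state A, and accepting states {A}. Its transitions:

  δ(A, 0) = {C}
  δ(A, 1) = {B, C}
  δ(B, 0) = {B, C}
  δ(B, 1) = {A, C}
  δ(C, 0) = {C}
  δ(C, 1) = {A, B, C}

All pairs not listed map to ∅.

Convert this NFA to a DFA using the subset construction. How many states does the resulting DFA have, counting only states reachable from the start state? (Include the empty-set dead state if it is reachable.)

4

Start state of the DFA: {A}.
{A} --0--> {C}  [new]
{A} --1--> {B, C}  [new]
{C} --0--> {C}  [seen]
{C} --1--> {A, B, C}  [new]
{B, C} --0--> {B, C}  [seen]
{B, C} --1--> {A, B, C}  [seen]
{A, B, C} --0--> {B, C}  [seen]
{A, B, C} --1--> {A, B, C}  [seen]
Reachable DFA states: {A}, {C}, {B, C}, {A, B, C}.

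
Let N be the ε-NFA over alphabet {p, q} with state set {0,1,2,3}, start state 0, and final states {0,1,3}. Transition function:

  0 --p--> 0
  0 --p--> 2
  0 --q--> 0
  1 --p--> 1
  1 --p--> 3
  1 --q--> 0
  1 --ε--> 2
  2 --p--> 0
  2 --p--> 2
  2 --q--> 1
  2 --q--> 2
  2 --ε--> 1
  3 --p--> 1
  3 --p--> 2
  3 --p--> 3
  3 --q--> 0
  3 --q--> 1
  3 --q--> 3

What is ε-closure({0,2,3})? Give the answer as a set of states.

Begin with {0,2,3}.
2 →ε {1}; add 1.
ε-closure = {0,1,2,3}.

{0,1,2,3}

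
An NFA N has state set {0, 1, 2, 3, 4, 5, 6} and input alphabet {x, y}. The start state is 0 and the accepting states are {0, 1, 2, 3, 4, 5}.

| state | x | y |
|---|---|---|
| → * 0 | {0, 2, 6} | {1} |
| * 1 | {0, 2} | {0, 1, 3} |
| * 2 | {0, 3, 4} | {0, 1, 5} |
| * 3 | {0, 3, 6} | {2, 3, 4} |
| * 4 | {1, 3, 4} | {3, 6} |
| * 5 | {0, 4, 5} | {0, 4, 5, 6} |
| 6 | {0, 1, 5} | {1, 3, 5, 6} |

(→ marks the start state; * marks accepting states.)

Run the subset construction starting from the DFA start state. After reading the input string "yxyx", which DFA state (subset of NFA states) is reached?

Start: {0}.
δ(0,y) = {1}.
Union: {1}.
After y: {1}.
δ(1,x) = {0, 2}.
Union: {0, 2}.
After x: {0, 2}.
δ(0,y) = {1}; δ(2,y) = {0, 1, 5}.
Union: {0, 1, 5}.
After y: {0, 1, 5}.
δ(0,x) = {0, 2, 6}; δ(1,x) = {0, 2}; δ(5,x) = {0, 4, 5}.
Union: {0, 2, 4, 5, 6}.
After x: {0, 2, 4, 5, 6}.

{0, 2, 4, 5, 6}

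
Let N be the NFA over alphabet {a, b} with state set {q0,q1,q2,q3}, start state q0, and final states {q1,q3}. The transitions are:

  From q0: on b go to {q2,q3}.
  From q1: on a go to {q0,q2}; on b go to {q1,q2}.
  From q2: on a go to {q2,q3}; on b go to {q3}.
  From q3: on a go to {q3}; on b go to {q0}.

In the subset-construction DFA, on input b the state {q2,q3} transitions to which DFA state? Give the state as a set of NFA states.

{q0,q3}

δ(q2,b) = {q3}; δ(q3,b) = {q0}.
Union: {q0,q3}.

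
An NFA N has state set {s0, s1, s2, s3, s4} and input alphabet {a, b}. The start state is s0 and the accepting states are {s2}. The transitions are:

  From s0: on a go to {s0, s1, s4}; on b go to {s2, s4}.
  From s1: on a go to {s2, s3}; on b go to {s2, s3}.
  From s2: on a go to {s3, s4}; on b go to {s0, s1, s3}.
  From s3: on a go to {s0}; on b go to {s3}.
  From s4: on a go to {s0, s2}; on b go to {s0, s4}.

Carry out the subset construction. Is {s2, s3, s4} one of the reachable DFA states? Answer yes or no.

no

Start state of the DFA: {s0}.
{s0} --a--> {s0, s1, s4}  [new]
{s0} --b--> {s2, s4}  [new]
{s0, s1, s4} --a--> {s0, s1, s2, s3, s4}  [new]
{s0, s1, s4} --b--> {s0, s2, s3, s4}  [new]
{s2, s4} --a--> {s0, s2, s3, s4}  [seen]
{s2, s4} --b--> {s0, s1, s3, s4}  [new]
{s0, s1, s2, s3, s4} --a--> {s0, s1, s2, s3, s4}  [seen]
{s0, s1, s2, s3, s4} --b--> {s0, s1, s2, s3, s4}  [seen]
{s0, s2, s3, s4} --a--> {s0, s1, s2, s3, s4}  [seen]
{s0, s2, s3, s4} --b--> {s0, s1, s2, s3, s4}  [seen]
{s0, s1, s3, s4} --a--> {s0, s1, s2, s3, s4}  [seen]
{s0, s1, s3, s4} --b--> {s0, s2, s3, s4}  [seen]
Reachable DFA states: {s0}, {s0, s1, s4}, {s2, s4}, {s0, s1, s2, s3, s4}, {s0, s2, s3, s4}, {s0, s1, s3, s4}.
{s2, s3, s4} is not among them.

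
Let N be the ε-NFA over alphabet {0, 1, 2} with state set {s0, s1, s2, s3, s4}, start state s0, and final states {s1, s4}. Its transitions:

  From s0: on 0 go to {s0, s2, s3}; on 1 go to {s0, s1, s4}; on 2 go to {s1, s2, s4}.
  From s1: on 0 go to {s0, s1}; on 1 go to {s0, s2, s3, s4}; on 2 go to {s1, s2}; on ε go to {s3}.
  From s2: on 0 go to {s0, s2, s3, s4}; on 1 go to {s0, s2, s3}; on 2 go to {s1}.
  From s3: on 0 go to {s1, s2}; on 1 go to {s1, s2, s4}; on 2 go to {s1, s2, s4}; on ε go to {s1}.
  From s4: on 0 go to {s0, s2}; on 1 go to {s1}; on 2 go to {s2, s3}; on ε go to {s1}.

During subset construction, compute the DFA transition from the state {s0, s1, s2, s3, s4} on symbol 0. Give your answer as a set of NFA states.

{s0, s1, s2, s3, s4}

δ(s0,0) = {s0, s2, s3}; δ(s1,0) = {s0, s1}; δ(s2,0) = {s0, s2, s3, s4}; δ(s3,0) = {s1, s2}; δ(s4,0) = {s0, s2}.
Union: {s0, s1, s2, s3, s4}.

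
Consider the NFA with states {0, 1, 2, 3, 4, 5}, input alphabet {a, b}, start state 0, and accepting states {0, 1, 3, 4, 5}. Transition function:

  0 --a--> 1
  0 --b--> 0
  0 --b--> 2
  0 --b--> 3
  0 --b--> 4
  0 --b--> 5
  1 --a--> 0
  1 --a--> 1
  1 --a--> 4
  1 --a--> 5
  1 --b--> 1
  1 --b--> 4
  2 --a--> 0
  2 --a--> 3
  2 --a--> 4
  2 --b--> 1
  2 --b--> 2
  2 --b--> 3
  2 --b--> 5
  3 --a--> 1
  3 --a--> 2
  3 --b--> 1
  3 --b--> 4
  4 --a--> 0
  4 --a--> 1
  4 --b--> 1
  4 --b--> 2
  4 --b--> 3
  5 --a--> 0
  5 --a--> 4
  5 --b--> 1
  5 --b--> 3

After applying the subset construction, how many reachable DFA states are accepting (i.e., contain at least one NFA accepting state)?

9

Start state of the DFA: {0}.
{0} --a--> {1}  [new]
{0} --b--> {0, 2, 3, 4, 5}  [new]
{1} --a--> {0, 1, 4, 5}  [new]
{1} --b--> {1, 4}  [new]
{0, 2, 3, 4, 5} --a--> {0, 1, 2, 3, 4}  [new]
{0, 2, 3, 4, 5} --b--> {0, 1, 2, 3, 4, 5}  [new]
{0, 1, 4, 5} --a--> {0, 1, 4, 5}  [seen]
{0, 1, 4, 5} --b--> {0, 1, 2, 3, 4, 5}  [seen]
{1, 4} --a--> {0, 1, 4, 5}  [seen]
{1, 4} --b--> {1, 2, 3, 4}  [new]
{0, 1, 2, 3, 4} --a--> {0, 1, 2, 3, 4, 5}  [seen]
{0, 1, 2, 3, 4} --b--> {0, 1, 2, 3, 4, 5}  [seen]
{0, 1, 2, 3, 4, 5} --a--> {0, 1, 2, 3, 4, 5}  [seen]
{0, 1, 2, 3, 4, 5} --b--> {0, 1, 2, 3, 4, 5}  [seen]
{1, 2, 3, 4} --a--> {0, 1, 2, 3, 4, 5}  [seen]
{1, 2, 3, 4} --b--> {1, 2, 3, 4, 5}  [new]
{1, 2, 3, 4, 5} --a--> {0, 1, 2, 3, 4, 5}  [seen]
{1, 2, 3, 4, 5} --b--> {1, 2, 3, 4, 5}  [seen]
Reachable DFA states: {0}, {1}, {0, 2, 3, 4, 5}, {0, 1, 4, 5}, {1, 4}, {0, 1, 2, 3, 4}, {0, 1, 2, 3, 4, 5}, {1, 2, 3, 4}, {1, 2, 3, 4, 5}.
Accepting DFA states (contain an NFA accepting state): {0}, {1}, {0, 2, 3, 4, 5}, {0, 1, 4, 5}, {1, 4}, {0, 1, 2, 3, 4}, {0, 1, 2, 3, 4, 5}, {1, 2, 3, 4}, {1, 2, 3, 4, 5}.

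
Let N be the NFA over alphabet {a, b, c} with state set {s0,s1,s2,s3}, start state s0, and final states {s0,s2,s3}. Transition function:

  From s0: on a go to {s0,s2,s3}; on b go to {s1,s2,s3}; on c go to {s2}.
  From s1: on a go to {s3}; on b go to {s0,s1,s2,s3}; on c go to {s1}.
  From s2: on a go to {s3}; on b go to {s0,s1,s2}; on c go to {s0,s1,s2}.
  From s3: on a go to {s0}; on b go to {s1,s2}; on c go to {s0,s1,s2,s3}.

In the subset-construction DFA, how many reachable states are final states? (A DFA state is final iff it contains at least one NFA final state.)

9

Start state of the DFA: {s0}.
{s0} --a--> {s0,s2,s3}  [new]
{s0} --b--> {s1,s2,s3}  [new]
{s0} --c--> {s2}  [new]
{s0,s2,s3} --a--> {s0,s2,s3}  [seen]
{s0,s2,s3} --b--> {s0,s1,s2,s3}  [new]
{s0,s2,s3} --c--> {s0,s1,s2,s3}  [seen]
{s1,s2,s3} --a--> {s0,s3}  [new]
{s1,s2,s3} --b--> {s0,s1,s2,s3}  [seen]
{s1,s2,s3} --c--> {s0,s1,s2,s3}  [seen]
{s2} --a--> {s3}  [new]
{s2} --b--> {s0,s1,s2}  [new]
{s2} --c--> {s0,s1,s2}  [seen]
{s0,s1,s2,s3} --a--> {s0,s2,s3}  [seen]
{s0,s1,s2,s3} --b--> {s0,s1,s2,s3}  [seen]
{s0,s1,s2,s3} --c--> {s0,s1,s2,s3}  [seen]
{s0,s3} --a--> {s0,s2,s3}  [seen]
{s0,s3} --b--> {s1,s2,s3}  [seen]
{s0,s3} --c--> {s0,s1,s2,s3}  [seen]
{s3} --a--> {s0}  [seen]
{s3} --b--> {s1,s2}  [new]
{s3} --c--> {s0,s1,s2,s3}  [seen]
{s0,s1,s2} --a--> {s0,s2,s3}  [seen]
{s0,s1,s2} --b--> {s0,s1,s2,s3}  [seen]
{s0,s1,s2} --c--> {s0,s1,s2}  [seen]
{s1,s2} --a--> {s3}  [seen]
{s1,s2} --b--> {s0,s1,s2,s3}  [seen]
{s1,s2} --c--> {s0,s1,s2}  [seen]
Reachable DFA states: {s0}, {s0,s2,s3}, {s1,s2,s3}, {s2}, {s0,s1,s2,s3}, {s0,s3}, {s3}, {s0,s1,s2}, {s1,s2}.
Accepting DFA states (contain an NFA accepting state): {s0}, {s0,s2,s3}, {s1,s2,s3}, {s2}, {s0,s1,s2,s3}, {s0,s3}, {s3}, {s0,s1,s2}, {s1,s2}.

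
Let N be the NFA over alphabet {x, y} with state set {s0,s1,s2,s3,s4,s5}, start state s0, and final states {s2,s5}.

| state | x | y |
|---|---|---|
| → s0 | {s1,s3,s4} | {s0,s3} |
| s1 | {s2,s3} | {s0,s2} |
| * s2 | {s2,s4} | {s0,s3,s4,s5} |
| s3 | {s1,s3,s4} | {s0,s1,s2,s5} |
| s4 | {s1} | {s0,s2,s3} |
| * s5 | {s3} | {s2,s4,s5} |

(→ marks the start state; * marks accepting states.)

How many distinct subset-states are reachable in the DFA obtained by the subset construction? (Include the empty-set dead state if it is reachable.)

6

Start state of the DFA: {s0}.
{s0} --x--> {s1,s3,s4}  [new]
{s0} --y--> {s0,s3}  [new]
{s1,s3,s4} --x--> {s1,s2,s3,s4}  [new]
{s1,s3,s4} --y--> {s0,s1,s2,s3,s5}  [new]
{s0,s3} --x--> {s1,s3,s4}  [seen]
{s0,s3} --y--> {s0,s1,s2,s3,s5}  [seen]
{s1,s2,s3,s4} --x--> {s1,s2,s3,s4}  [seen]
{s1,s2,s3,s4} --y--> {s0,s1,s2,s3,s4,s5}  [new]
{s0,s1,s2,s3,s5} --x--> {s1,s2,s3,s4}  [seen]
{s0,s1,s2,s3,s5} --y--> {s0,s1,s2,s3,s4,s5}  [seen]
{s0,s1,s2,s3,s4,s5} --x--> {s1,s2,s3,s4}  [seen]
{s0,s1,s2,s3,s4,s5} --y--> {s0,s1,s2,s3,s4,s5}  [seen]
Reachable DFA states: {s0}, {s1,s3,s4}, {s0,s3}, {s1,s2,s3,s4}, {s0,s1,s2,s3,s5}, {s0,s1,s2,s3,s4,s5}.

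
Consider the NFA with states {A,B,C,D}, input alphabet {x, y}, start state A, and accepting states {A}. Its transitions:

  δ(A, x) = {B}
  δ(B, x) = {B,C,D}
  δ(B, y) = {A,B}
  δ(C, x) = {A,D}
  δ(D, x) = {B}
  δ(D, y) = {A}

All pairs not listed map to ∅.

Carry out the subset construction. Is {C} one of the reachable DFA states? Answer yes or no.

no

Start state of the DFA: {A}.
{A} --x--> {B}  [new]
{A} --y--> ∅  [new]
{B} --x--> {B,C,D}  [new]
{B} --y--> {A,B}  [new]
∅ --x--> ∅  [seen]
∅ --y--> ∅  [seen]
{B,C,D} --x--> {A,B,C,D}  [new]
{B,C,D} --y--> {A,B}  [seen]
{A,B} --x--> {B,C,D}  [seen]
{A,B} --y--> {A,B}  [seen]
{A,B,C,D} --x--> {A,B,C,D}  [seen]
{A,B,C,D} --y--> {A,B}  [seen]
Reachable DFA states: {A}, {B}, ∅, {B,C,D}, {A,B}, {A,B,C,D}.
{C} is not among them.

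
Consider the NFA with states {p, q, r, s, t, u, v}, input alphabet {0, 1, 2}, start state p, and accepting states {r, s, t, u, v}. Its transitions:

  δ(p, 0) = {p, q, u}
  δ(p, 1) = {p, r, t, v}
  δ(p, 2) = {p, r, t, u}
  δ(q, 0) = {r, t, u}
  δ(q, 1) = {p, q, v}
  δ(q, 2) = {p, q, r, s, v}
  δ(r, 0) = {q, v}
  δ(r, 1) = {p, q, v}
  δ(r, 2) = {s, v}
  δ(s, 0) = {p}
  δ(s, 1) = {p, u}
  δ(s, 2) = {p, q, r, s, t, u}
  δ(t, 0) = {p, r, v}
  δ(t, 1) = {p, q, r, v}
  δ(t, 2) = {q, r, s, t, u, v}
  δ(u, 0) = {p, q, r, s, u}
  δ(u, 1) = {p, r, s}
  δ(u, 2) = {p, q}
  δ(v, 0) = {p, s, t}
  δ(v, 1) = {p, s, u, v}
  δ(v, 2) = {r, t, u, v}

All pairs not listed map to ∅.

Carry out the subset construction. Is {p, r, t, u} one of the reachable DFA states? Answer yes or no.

yes

Start state of the DFA: {p}.
{p} --0--> {p, q, u}  [new]
{p} --1--> {p, r, t, v}  [new]
{p} --2--> {p, r, t, u}  [new]
{p, q, u} --0--> {p, q, r, s, t, u}  [new]
{p, q, u} --1--> {p, q, r, s, t, v}  [new]
{p, q, u} --2--> {p, q, r, s, t, u, v}  [new]
{p, r, t, v} --0--> {p, q, r, s, t, u, v}  [seen]
{p, r, t, v} --1--> {p, q, r, s, t, u, v}  [seen]
{p, r, t, v} --2--> {p, q, r, s, t, u, v}  [seen]
{p, r, t, u} --0--> {p, q, r, s, u, v}  [new]
{p, r, t, u} --1--> {p, q, r, s, t, v}  [seen]
{p, r, t, u} --2--> {p, q, r, s, t, u, v}  [seen]
{p, q, r, s, t, u} --0--> {p, q, r, s, t, u, v}  [seen]
{p, q, r, s, t, u} --1--> {p, q, r, s, t, u, v}  [seen]
{p, q, r, s, t, u} --2--> {p, q, r, s, t, u, v}  [seen]
{p, q, r, s, t, v} --0--> {p, q, r, s, t, u, v}  [seen]
{p, q, r, s, t, v} --1--> {p, q, r, s, t, u, v}  [seen]
{p, q, r, s, t, v} --2--> {p, q, r, s, t, u, v}  [seen]
{p, q, r, s, t, u, v} --0--> {p, q, r, s, t, u, v}  [seen]
{p, q, r, s, t, u, v} --1--> {p, q, r, s, t, u, v}  [seen]
{p, q, r, s, t, u, v} --2--> {p, q, r, s, t, u, v}  [seen]
{p, q, r, s, u, v} --0--> {p, q, r, s, t, u, v}  [seen]
{p, q, r, s, u, v} --1--> {p, q, r, s, t, u, v}  [seen]
{p, q, r, s, u, v} --2--> {p, q, r, s, t, u, v}  [seen]
Reachable DFA states: {p}, {p, q, u}, {p, r, t, v}, {p, r, t, u}, {p, q, r, s, t, u}, {p, q, r, s, t, v}, {p, q, r, s, t, u, v}, {p, q, r, s, u, v}.
{p, r, t, u} is among them.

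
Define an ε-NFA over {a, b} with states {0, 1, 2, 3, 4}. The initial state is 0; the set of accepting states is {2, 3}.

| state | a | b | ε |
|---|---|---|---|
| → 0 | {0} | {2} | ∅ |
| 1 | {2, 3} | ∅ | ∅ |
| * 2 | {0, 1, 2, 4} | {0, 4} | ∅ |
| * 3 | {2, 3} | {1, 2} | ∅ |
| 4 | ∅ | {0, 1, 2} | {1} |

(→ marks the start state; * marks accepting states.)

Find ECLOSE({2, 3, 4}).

Begin with {2, 3, 4}.
4 →ε {1}; add 1.
ε-closure = {1, 2, 3, 4}.

{1, 2, 3, 4}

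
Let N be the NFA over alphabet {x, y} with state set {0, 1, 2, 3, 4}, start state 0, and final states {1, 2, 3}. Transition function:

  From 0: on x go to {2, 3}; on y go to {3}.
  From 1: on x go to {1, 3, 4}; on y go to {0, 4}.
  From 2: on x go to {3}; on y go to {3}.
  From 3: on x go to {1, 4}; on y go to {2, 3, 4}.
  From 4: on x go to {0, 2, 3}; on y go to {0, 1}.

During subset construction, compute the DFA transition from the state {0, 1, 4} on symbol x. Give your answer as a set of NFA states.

{0, 1, 2, 3, 4}

δ(0,x) = {2, 3}; δ(1,x) = {1, 3, 4}; δ(4,x) = {0, 2, 3}.
Union: {0, 1, 2, 3, 4}.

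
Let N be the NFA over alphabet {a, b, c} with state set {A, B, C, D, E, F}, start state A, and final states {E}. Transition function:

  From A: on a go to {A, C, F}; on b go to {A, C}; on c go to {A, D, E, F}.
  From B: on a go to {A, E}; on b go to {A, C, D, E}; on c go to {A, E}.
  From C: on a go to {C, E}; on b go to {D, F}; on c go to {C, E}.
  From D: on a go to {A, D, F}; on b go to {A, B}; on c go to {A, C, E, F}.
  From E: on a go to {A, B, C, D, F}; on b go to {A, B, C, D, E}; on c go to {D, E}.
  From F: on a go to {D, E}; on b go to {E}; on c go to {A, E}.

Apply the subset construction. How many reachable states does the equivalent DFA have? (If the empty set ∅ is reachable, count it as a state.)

Start state of the DFA: {A}.
{A} --a--> {A, C, F}  [new]
{A} --b--> {A, C}  [new]
{A} --c--> {A, D, E, F}  [new]
{A, C, F} --a--> {A, C, D, E, F}  [new]
{A, C, F} --b--> {A, C, D, E, F}  [seen]
{A, C, F} --c--> {A, C, D, E, F}  [seen]
{A, C} --a--> {A, C, E, F}  [new]
{A, C} --b--> {A, C, D, F}  [new]
{A, C} --c--> {A, C, D, E, F}  [seen]
{A, D, E, F} --a--> {A, B, C, D, E, F}  [new]
{A, D, E, F} --b--> {A, B, C, D, E}  [new]
{A, D, E, F} --c--> {A, C, D, E, F}  [seen]
{A, C, D, E, F} --a--> {A, B, C, D, E, F}  [seen]
{A, C, D, E, F} --b--> {A, B, C, D, E, F}  [seen]
{A, C, D, E, F} --c--> {A, C, D, E, F}  [seen]
{A, C, E, F} --a--> {A, B, C, D, E, F}  [seen]
{A, C, E, F} --b--> {A, B, C, D, E, F}  [seen]
{A, C, E, F} --c--> {A, C, D, E, F}  [seen]
{A, C, D, F} --a--> {A, C, D, E, F}  [seen]
{A, C, D, F} --b--> {A, B, C, D, E, F}  [seen]
{A, C, D, F} --c--> {A, C, D, E, F}  [seen]
{A, B, C, D, E, F} --a--> {A, B, C, D, E, F}  [seen]
{A, B, C, D, E, F} --b--> {A, B, C, D, E, F}  [seen]
{A, B, C, D, E, F} --c--> {A, C, D, E, F}  [seen]
{A, B, C, D, E} --a--> {A, B, C, D, E, F}  [seen]
{A, B, C, D, E} --b--> {A, B, C, D, E, F}  [seen]
{A, B, C, D, E} --c--> {A, C, D, E, F}  [seen]
Reachable DFA states: {A}, {A, C, F}, {A, C}, {A, D, E, F}, {A, C, D, E, F}, {A, C, E, F}, {A, C, D, F}, {A, B, C, D, E, F}, {A, B, C, D, E}.

9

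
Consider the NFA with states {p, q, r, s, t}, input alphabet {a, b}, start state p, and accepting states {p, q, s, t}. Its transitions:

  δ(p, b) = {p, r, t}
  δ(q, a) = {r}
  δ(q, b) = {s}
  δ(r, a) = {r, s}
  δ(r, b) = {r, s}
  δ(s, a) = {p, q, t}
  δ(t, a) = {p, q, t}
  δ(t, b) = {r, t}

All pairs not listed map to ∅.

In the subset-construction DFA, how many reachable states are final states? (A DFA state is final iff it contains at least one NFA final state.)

Start state of the DFA: {p}.
{p} --a--> ∅  [new]
{p} --b--> {p, r, t}  [new]
∅ --a--> ∅  [seen]
∅ --b--> ∅  [seen]
{p, r, t} --a--> {p, q, r, s, t}  [new]
{p, r, t} --b--> {p, r, s, t}  [new]
{p, q, r, s, t} --a--> {p, q, r, s, t}  [seen]
{p, q, r, s, t} --b--> {p, r, s, t}  [seen]
{p, r, s, t} --a--> {p, q, r, s, t}  [seen]
{p, r, s, t} --b--> {p, r, s, t}  [seen]
Reachable DFA states: {p}, ∅, {p, r, t}, {p, q, r, s, t}, {p, r, s, t}.
Accepting DFA states (contain an NFA accepting state): {p}, {p, r, t}, {p, q, r, s, t}, {p, r, s, t}.

4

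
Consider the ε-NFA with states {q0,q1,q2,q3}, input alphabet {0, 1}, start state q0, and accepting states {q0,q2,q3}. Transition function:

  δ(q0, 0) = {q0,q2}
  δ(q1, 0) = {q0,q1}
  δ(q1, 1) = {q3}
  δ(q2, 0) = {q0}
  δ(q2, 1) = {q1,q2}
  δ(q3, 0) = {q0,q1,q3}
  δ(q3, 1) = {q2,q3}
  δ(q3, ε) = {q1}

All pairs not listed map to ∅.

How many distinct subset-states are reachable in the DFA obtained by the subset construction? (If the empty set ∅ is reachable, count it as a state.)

10

Start state of the DFA: {q0} (ε-closure of the NFA start).
{q0} --0--> {q0,q2}  [new]
{q0} --1--> ∅  [new]
{q0,q2} --0--> {q0,q2}  [seen]
{q0,q2} --1--> {q1,q2}  [new]
∅ --0--> ∅  [seen]
∅ --1--> ∅  [seen]
{q1,q2} --0--> {q0,q1}  [new]
{q1,q2} --1--> {q1,q2,q3}  [new]
{q0,q1} --0--> {q0,q1,q2}  [new]
{q0,q1} --1--> {q1,q3}  [new]
{q1,q2,q3} --0--> {q0,q1,q3}  [new]
{q1,q2,q3} --1--> {q1,q2,q3}  [seen]
{q0,q1,q2} --0--> {q0,q1,q2}  [seen]
{q0,q1,q2} --1--> {q1,q2,q3}  [seen]
{q1,q3} --0--> {q0,q1,q3}  [seen]
{q1,q3} --1--> {q1,q2,q3}  [seen]
{q0,q1,q3} --0--> {q0,q1,q2,q3}  [new]
{q0,q1,q3} --1--> {q1,q2,q3}  [seen]
{q0,q1,q2,q3} --0--> {q0,q1,q2,q3}  [seen]
{q0,q1,q2,q3} --1--> {q1,q2,q3}  [seen]
Reachable DFA states: {q0}, {q0,q2}, ∅, {q1,q2}, {q0,q1}, {q1,q2,q3}, {q0,q1,q2}, {q1,q3}, {q0,q1,q3}, {q0,q1,q2,q3}.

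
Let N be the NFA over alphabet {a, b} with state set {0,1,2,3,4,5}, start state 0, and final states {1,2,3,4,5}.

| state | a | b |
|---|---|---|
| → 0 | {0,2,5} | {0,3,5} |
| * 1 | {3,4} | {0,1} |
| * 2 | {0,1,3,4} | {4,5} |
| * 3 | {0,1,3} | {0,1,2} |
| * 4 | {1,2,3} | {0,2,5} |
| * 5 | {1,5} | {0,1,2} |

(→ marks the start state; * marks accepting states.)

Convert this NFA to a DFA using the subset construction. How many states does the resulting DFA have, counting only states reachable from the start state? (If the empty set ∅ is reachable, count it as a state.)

Start state of the DFA: {0}.
{0} --a--> {0,2,5}  [new]
{0} --b--> {0,3,5}  [new]
{0,2,5} --a--> {0,1,2,3,4,5}  [new]
{0,2,5} --b--> {0,1,2,3,4,5}  [seen]
{0,3,5} --a--> {0,1,2,3,5}  [new]
{0,3,5} --b--> {0,1,2,3,5}  [seen]
{0,1,2,3,4,5} --a--> {0,1,2,3,4,5}  [seen]
{0,1,2,3,4,5} --b--> {0,1,2,3,4,5}  [seen]
{0,1,2,3,5} --a--> {0,1,2,3,4,5}  [seen]
{0,1,2,3,5} --b--> {0,1,2,3,4,5}  [seen]
Reachable DFA states: {0}, {0,2,5}, {0,3,5}, {0,1,2,3,4,5}, {0,1,2,3,5}.

5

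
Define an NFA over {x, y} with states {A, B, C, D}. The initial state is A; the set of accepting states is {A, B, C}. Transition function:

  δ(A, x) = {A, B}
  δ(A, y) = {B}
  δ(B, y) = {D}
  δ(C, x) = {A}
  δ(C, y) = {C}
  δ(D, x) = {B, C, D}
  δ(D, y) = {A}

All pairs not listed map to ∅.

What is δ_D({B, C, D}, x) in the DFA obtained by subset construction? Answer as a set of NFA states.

δ(B,x) = ∅; δ(C,x) = {A}; δ(D,x) = {B, C, D}.
Union: {A, B, C, D}.

{A, B, C, D}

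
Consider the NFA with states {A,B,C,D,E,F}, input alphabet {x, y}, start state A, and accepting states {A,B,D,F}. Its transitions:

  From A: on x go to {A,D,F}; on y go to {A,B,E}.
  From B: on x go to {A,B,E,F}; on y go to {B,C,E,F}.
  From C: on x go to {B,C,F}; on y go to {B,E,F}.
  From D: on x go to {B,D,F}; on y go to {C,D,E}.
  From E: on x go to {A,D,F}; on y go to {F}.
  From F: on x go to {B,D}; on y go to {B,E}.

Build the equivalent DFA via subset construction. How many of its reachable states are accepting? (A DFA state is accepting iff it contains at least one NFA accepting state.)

Start state of the DFA: {A}.
{A} --x--> {A,D,F}  [new]
{A} --y--> {A,B,E}  [new]
{A,D,F} --x--> {A,B,D,F}  [new]
{A,D,F} --y--> {A,B,C,D,E}  [new]
{A,B,E} --x--> {A,B,D,E,F}  [new]
{A,B,E} --y--> {A,B,C,E,F}  [new]
{A,B,D,F} --x--> {A,B,D,E,F}  [seen]
{A,B,D,F} --y--> {A,B,C,D,E,F}  [new]
{A,B,C,D,E} --x--> {A,B,C,D,E,F}  [seen]
{A,B,C,D,E} --y--> {A,B,C,D,E,F}  [seen]
{A,B,D,E,F} --x--> {A,B,D,E,F}  [seen]
{A,B,D,E,F} --y--> {A,B,C,D,E,F}  [seen]
{A,B,C,E,F} --x--> {A,B,C,D,E,F}  [seen]
{A,B,C,E,F} --y--> {A,B,C,E,F}  [seen]
{A,B,C,D,E,F} --x--> {A,B,C,D,E,F}  [seen]
{A,B,C,D,E,F} --y--> {A,B,C,D,E,F}  [seen]
Reachable DFA states: {A}, {A,D,F}, {A,B,E}, {A,B,D,F}, {A,B,C,D,E}, {A,B,D,E,F}, {A,B,C,E,F}, {A,B,C,D,E,F}.
Accepting DFA states (contain an NFA accepting state): {A}, {A,D,F}, {A,B,E}, {A,B,D,F}, {A,B,C,D,E}, {A,B,D,E,F}, {A,B,C,E,F}, {A,B,C,D,E,F}.

8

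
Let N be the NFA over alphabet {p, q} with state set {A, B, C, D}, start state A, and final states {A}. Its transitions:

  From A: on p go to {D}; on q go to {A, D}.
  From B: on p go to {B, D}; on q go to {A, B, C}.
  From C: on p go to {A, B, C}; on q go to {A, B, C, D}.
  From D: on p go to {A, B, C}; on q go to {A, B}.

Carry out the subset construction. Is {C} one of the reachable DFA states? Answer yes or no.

no

Start state of the DFA: {A}.
{A} --p--> {D}  [new]
{A} --q--> {A, D}  [new]
{D} --p--> {A, B, C}  [new]
{D} --q--> {A, B}  [new]
{A, D} --p--> {A, B, C, D}  [new]
{A, D} --q--> {A, B, D}  [new]
{A, B, C} --p--> {A, B, C, D}  [seen]
{A, B, C} --q--> {A, B, C, D}  [seen]
{A, B} --p--> {B, D}  [new]
{A, B} --q--> {A, B, C, D}  [seen]
{A, B, C, D} --p--> {A, B, C, D}  [seen]
{A, B, C, D} --q--> {A, B, C, D}  [seen]
{A, B, D} --p--> {A, B, C, D}  [seen]
{A, B, D} --q--> {A, B, C, D}  [seen]
{B, D} --p--> {A, B, C, D}  [seen]
{B, D} --q--> {A, B, C}  [seen]
Reachable DFA states: {A}, {D}, {A, D}, {A, B, C}, {A, B}, {A, B, C, D}, {A, B, D}, {B, D}.
{C} is not among them.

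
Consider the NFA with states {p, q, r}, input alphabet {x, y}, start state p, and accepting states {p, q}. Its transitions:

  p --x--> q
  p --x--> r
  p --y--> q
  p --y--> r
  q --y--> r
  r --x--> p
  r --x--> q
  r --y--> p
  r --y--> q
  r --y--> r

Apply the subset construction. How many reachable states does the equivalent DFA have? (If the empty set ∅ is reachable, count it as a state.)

4

Start state of the DFA: {p}.
{p} --x--> {q, r}  [new]
{p} --y--> {q, r}  [seen]
{q, r} --x--> {p, q}  [new]
{q, r} --y--> {p, q, r}  [new]
{p, q} --x--> {q, r}  [seen]
{p, q} --y--> {q, r}  [seen]
{p, q, r} --x--> {p, q, r}  [seen]
{p, q, r} --y--> {p, q, r}  [seen]
Reachable DFA states: {p}, {q, r}, {p, q}, {p, q, r}.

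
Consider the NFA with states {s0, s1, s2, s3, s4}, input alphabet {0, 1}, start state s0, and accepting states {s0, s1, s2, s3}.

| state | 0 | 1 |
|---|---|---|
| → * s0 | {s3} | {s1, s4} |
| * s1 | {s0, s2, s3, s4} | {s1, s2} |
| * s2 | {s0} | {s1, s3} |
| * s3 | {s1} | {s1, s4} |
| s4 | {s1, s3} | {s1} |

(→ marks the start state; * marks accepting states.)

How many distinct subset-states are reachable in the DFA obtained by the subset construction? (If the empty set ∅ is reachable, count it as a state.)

Start state of the DFA: {s0}.
{s0} --0--> {s3}  [new]
{s0} --1--> {s1, s4}  [new]
{s3} --0--> {s1}  [new]
{s3} --1--> {s1, s4}  [seen]
{s1, s4} --0--> {s0, s1, s2, s3, s4}  [new]
{s1, s4} --1--> {s1, s2}  [new]
{s1} --0--> {s0, s2, s3, s4}  [new]
{s1} --1--> {s1, s2}  [seen]
{s0, s1, s2, s3, s4} --0--> {s0, s1, s2, s3, s4}  [seen]
{s0, s1, s2, s3, s4} --1--> {s1, s2, s3, s4}  [new]
{s1, s2} --0--> {s0, s2, s3, s4}  [seen]
{s1, s2} --1--> {s1, s2, s3}  [new]
{s0, s2, s3, s4} --0--> {s0, s1, s3}  [new]
{s0, s2, s3, s4} --1--> {s1, s3, s4}  [new]
{s1, s2, s3, s4} --0--> {s0, s1, s2, s3, s4}  [seen]
{s1, s2, s3, s4} --1--> {s1, s2, s3, s4}  [seen]
{s1, s2, s3} --0--> {s0, s1, s2, s3, s4}  [seen]
{s1, s2, s3} --1--> {s1, s2, s3, s4}  [seen]
{s0, s1, s3} --0--> {s0, s1, s2, s3, s4}  [seen]
{s0, s1, s3} --1--> {s1, s2, s4}  [new]
{s1, s3, s4} --0--> {s0, s1, s2, s3, s4}  [seen]
{s1, s3, s4} --1--> {s1, s2, s4}  [seen]
{s1, s2, s4} --0--> {s0, s1, s2, s3, s4}  [seen]
{s1, s2, s4} --1--> {s1, s2, s3}  [seen]
Reachable DFA states: {s0}, {s3}, {s1, s4}, {s1}, {s0, s1, s2, s3, s4}, {s1, s2}, {s0, s2, s3, s4}, {s1, s2, s3, s4}, {s1, s2, s3}, {s0, s1, s3}, {s1, s3, s4}, {s1, s2, s4}.

12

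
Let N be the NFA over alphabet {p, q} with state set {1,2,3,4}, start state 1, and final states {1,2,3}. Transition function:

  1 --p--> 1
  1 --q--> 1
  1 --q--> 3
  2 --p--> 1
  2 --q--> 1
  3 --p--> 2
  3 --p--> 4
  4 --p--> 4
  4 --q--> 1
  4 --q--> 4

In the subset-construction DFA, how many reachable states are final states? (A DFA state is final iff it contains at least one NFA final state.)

Start state of the DFA: {1}.
{1} --p--> {1}  [seen]
{1} --q--> {1,3}  [new]
{1,3} --p--> {1,2,4}  [new]
{1,3} --q--> {1,3}  [seen]
{1,2,4} --p--> {1,4}  [new]
{1,2,4} --q--> {1,3,4}  [new]
{1,4} --p--> {1,4}  [seen]
{1,4} --q--> {1,3,4}  [seen]
{1,3,4} --p--> {1,2,4}  [seen]
{1,3,4} --q--> {1,3,4}  [seen]
Reachable DFA states: {1}, {1,3}, {1,2,4}, {1,4}, {1,3,4}.
Accepting DFA states (contain an NFA accepting state): {1}, {1,3}, {1,2,4}, {1,4}, {1,3,4}.

5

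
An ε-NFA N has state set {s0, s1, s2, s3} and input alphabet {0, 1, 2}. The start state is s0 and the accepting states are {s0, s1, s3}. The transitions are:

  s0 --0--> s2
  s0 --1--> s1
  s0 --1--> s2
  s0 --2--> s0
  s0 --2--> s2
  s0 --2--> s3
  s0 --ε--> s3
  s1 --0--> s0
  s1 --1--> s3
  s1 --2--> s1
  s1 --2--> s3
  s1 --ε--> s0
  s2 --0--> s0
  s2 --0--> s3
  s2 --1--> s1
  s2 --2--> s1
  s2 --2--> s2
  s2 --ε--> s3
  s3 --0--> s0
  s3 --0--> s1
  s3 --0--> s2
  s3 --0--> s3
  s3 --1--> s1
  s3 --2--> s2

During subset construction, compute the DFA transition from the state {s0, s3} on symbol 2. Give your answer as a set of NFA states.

δ(s0,2) = {s0, s2, s3}; δ(s3,2) = {s2}.
Union: {s0, s2, s3}.

{s0, s2, s3}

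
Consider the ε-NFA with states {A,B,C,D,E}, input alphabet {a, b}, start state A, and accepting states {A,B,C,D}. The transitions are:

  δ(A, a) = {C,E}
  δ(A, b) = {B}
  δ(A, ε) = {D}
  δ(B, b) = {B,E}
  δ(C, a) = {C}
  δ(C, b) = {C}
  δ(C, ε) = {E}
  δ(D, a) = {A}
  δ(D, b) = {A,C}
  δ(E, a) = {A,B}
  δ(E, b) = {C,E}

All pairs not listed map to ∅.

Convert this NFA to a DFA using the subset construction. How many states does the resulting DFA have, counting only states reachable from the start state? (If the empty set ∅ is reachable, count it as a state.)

Start state of the DFA: {A,D} (ε-closure of the NFA start).
{A,D} --a--> {A,C,D,E}  [new]
{A,D} --b--> {A,B,C,D,E}  [new]
{A,C,D,E} --a--> {A,B,C,D,E}  [seen]
{A,C,D,E} --b--> {A,B,C,D,E}  [seen]
{A,B,C,D,E} --a--> {A,B,C,D,E}  [seen]
{A,B,C,D,E} --b--> {A,B,C,D,E}  [seen]
Reachable DFA states: {A,D}, {A,C,D,E}, {A,B,C,D,E}.

3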